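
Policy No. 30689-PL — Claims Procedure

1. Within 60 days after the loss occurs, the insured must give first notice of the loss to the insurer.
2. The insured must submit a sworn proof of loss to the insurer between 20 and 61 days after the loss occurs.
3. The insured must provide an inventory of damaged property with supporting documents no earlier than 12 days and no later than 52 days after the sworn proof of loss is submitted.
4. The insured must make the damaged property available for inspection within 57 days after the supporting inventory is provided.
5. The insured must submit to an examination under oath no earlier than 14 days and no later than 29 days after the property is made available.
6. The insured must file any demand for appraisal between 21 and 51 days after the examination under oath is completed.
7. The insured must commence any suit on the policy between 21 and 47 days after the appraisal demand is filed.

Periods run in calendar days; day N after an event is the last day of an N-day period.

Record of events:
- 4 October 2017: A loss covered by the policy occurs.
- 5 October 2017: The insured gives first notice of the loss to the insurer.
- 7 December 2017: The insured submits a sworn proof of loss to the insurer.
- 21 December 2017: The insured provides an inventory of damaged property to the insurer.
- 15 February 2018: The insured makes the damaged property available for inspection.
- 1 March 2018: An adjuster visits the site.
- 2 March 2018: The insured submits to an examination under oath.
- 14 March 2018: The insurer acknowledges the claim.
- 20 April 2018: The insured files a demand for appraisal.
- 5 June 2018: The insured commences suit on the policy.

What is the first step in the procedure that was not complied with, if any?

Step 1 — counting 60 days from 4 October 2017 (when the loss occurs) gives a deadline of 3 December 2017; completed 5 October 2017, before the deadline.
Step 2 — 20 and 61 days from 4 October 2017 (when the loss occurs) are 24 October 2017 and 4 December 2017 respectively; done 7 December 2017 — 3 days after the window closed.
Later steps need not be reached.

Step 2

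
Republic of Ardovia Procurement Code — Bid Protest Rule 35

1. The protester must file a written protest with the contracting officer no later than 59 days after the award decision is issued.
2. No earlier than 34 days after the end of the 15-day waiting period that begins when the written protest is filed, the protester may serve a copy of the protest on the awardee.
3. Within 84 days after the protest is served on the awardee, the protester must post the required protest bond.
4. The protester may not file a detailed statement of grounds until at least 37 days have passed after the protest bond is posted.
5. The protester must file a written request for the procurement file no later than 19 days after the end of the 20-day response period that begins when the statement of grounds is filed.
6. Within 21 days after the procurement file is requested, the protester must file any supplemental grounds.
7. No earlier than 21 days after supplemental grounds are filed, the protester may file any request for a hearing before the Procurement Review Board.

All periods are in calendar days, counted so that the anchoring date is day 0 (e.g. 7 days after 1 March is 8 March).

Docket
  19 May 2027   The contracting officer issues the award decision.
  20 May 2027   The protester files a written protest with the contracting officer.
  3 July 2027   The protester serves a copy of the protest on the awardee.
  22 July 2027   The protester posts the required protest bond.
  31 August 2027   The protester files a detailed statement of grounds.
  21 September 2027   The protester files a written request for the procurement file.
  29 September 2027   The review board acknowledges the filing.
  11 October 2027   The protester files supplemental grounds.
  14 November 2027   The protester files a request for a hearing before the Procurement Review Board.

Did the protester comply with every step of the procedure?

No

(1) due by 19 May 2027 + 59 days = 17 July 2027; done 20 May 2027 — timely.
(2) permitted from 4 June 2027 + 34 days = 8 July 2027 onward; acted on 3 July 2027, 5 days prematurely.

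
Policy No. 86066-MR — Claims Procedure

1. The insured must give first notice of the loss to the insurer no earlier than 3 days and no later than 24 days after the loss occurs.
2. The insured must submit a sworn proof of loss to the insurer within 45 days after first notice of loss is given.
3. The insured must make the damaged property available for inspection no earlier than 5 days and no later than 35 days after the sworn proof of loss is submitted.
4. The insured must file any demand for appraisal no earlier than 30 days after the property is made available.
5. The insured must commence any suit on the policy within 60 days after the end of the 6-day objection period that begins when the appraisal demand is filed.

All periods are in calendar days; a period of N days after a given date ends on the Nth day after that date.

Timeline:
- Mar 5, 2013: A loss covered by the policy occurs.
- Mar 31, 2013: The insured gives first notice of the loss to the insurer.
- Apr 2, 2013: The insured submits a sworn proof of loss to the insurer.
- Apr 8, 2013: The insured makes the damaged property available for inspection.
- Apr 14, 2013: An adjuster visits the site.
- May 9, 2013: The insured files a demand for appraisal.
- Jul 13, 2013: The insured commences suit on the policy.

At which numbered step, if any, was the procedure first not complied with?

(1) the permitted window runs from Mar 5, 2013 + 3 = Mar 8, 2013 to Mar 5, 2013 + 24 = Mar 29, 2013; Mar 31, 2013 is 2 days past the end of the window.
That is the first point of non-compliance.

Step 1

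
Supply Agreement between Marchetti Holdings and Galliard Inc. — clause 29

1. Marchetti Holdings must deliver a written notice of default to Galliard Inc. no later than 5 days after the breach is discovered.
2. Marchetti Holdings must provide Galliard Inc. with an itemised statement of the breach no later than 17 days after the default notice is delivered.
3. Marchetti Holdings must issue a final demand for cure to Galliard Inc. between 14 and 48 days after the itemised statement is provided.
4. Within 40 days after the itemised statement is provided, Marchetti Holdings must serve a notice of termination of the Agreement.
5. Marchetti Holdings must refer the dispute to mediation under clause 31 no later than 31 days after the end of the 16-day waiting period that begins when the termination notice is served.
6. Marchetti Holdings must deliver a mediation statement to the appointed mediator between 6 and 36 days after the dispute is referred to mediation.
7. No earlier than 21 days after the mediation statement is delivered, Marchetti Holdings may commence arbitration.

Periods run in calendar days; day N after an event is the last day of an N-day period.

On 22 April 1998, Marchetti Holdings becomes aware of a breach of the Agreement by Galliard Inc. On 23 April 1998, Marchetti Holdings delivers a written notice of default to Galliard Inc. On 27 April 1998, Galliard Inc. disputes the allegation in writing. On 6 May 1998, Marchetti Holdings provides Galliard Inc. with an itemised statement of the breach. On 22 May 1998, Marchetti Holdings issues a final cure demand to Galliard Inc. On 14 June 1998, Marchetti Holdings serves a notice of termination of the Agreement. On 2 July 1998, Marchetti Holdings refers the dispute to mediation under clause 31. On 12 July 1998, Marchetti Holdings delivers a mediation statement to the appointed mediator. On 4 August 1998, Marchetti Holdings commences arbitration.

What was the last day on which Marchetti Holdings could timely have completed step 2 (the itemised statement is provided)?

Step 2 runs from 23 April 1998, when the default notice is delivered. 17 days after 23 April 1998 is 10 May 1998.

10 May 1998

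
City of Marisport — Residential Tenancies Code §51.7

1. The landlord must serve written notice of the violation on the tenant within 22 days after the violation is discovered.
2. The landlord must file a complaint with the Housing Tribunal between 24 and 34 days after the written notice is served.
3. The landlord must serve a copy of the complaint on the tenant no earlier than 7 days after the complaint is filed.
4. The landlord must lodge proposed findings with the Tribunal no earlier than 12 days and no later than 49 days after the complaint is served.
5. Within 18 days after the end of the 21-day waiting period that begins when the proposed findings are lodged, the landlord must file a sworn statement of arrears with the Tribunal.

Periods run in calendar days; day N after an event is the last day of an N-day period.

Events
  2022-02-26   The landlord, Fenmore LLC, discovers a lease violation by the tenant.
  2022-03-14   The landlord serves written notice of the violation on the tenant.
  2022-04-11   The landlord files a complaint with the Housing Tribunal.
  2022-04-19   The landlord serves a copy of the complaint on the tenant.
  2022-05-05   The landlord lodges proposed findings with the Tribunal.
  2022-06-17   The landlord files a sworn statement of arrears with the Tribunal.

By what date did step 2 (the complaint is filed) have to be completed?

2022-04-17

Step 2 runs from 2022-03-14, when the written notice is served. The window is 24–34 days after 2022-03-14; it closes on 2022-04-17.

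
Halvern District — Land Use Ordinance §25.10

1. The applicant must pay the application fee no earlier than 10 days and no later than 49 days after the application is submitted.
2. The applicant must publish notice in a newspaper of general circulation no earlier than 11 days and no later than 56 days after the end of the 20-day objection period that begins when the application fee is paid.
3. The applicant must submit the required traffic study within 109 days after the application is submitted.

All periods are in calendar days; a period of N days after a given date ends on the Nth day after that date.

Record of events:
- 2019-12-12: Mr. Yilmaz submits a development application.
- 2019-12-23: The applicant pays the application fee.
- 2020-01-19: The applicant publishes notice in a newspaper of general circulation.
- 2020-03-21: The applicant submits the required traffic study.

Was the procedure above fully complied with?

(1) the permitted window runs from 2019-12-12 + 10 = 2019-12-22 to 2019-12-12 + 49 = 2020-01-30; done 2019-12-23, which is between those dates.
(2) the permitted window runs from 2020-01-12 + 11 = 2020-01-23 to 2020-01-12 + 56 = 2020-03-08; done 2020-01-19 — 4 days before the window opened.
The analysis stops there.

No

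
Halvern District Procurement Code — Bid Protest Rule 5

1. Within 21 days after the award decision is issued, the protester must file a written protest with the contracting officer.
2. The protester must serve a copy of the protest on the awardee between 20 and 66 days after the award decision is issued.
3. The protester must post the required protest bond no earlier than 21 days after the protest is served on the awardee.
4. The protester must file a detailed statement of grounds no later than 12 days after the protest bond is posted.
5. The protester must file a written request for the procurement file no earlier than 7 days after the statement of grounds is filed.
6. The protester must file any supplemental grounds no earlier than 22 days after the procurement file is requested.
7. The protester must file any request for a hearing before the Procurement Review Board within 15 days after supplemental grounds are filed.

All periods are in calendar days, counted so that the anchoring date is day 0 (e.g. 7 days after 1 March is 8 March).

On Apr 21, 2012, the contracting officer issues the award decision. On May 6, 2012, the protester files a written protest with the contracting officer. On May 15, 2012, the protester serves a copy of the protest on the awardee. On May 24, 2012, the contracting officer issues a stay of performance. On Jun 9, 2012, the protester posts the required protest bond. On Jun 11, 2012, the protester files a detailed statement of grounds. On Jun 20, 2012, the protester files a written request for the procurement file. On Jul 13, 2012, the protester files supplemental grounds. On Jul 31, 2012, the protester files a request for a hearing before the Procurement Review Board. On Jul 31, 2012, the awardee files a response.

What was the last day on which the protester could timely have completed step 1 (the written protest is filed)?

May 12, 2012

Step 1 runs from Apr 21, 2012, when the award decision is issued. 21 days after Apr 21, 2012 is May 12, 2012.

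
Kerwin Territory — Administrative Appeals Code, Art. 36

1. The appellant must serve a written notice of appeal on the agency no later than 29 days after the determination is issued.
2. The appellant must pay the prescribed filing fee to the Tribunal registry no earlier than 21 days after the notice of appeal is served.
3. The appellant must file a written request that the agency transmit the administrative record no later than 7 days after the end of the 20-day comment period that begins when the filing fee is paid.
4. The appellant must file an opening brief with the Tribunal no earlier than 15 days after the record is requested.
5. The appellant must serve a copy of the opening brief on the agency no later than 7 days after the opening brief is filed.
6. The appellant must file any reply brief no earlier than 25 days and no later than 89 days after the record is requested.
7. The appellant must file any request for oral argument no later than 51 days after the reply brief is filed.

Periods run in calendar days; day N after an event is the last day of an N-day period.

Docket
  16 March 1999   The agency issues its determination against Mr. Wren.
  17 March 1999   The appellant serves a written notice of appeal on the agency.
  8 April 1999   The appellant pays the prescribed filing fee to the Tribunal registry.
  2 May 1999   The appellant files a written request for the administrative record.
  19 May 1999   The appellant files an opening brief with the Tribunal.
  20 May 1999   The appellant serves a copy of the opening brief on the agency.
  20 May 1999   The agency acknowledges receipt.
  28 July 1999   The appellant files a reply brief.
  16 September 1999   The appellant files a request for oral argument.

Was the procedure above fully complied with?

Yes

(1) due by 16 March 1999 + 29 days = 14 April 1999; 17 March 1999 is within that limit.
(2) permitted from 17 March 1999 + 21 days = 7 April 1999 onward; 8 April 1999 is on or after that date.
(3) due by 28 April 1999 + 7 days = 5 May 1999; 2 May 1999 is within that limit.
(4) permitted from 2 May 1999 + 15 days = 17 May 1999 onward; done 19 May 1999, after the minimum wait.
(5) due by 19 May 1999 + 7 days = 26 May 1999; completed 20 May 1999, before the deadline.
(6) the permitted window runs from 2 May 1999 + 25 = 27 May 1999 to 2 May 1999 + 89 = 30 July 1999; 28 July 1999 falls inside that range.
(7) due by 28 July 1999 + 51 days = 17 September 1999; completed 16 September 1999, before the deadline.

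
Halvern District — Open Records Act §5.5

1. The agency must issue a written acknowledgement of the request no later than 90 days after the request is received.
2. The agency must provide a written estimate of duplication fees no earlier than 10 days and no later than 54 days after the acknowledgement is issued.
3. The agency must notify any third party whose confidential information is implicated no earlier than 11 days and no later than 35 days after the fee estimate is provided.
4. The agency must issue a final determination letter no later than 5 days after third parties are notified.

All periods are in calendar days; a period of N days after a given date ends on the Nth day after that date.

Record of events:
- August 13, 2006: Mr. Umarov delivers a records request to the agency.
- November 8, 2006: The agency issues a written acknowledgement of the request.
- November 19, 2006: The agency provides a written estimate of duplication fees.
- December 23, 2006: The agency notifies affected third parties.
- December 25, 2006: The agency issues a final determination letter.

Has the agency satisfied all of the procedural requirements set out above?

Yes

(1) due by August 13, 2006 + 90 days = November 11, 2006; November 8, 2006 is within that limit.
(2) the permitted window runs from November 8, 2006 + 10 = November 18, 2006 to November 8, 2006 + 54 = January 1, 2007; done November 19, 2006, which is between those dates.
(3) the permitted window runs from November 19, 2006 + 11 = November 30, 2006 to November 19, 2006 + 35 = December 24, 2006; December 23, 2006 falls inside that range.
(4) due by December 23, 2006 + 5 days = December 28, 2006; done December 25, 2006 — timely.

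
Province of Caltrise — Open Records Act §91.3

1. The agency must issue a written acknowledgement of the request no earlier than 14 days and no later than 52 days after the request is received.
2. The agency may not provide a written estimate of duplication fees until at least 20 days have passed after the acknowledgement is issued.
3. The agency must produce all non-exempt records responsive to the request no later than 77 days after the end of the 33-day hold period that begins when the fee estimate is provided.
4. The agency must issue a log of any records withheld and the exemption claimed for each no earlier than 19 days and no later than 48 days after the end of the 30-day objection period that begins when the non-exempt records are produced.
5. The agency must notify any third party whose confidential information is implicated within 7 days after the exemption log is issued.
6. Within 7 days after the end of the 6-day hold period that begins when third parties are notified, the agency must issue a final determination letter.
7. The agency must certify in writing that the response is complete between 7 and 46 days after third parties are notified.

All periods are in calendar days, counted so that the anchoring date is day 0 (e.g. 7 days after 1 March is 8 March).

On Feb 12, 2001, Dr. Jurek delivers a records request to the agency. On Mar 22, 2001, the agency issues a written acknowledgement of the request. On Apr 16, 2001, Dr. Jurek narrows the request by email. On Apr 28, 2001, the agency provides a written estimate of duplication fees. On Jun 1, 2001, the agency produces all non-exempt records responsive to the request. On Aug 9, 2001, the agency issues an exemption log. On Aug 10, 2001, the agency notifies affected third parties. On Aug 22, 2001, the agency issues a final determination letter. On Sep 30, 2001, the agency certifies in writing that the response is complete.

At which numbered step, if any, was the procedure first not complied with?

Step 7

Step 1: the window is 14–52 days after Feb 12, 2001 (when the request is received), so Feb 26, 2001 through Apr 5, 2001; done Mar 22, 2001, which is between those dates.
Step 2: the earliest permitted date is 20 days after Mar 22, 2001 (when the acknowledgement is issued), i.e. Apr 11, 2001; Apr 28, 2001 is on or after that date.
Step 3: 77 days after May 31, 2001 (end of the 33-day hold period, which began when the fee estimate is provided on Apr 28, 2001) is Aug 16, 2001; done Jun 1, 2001 — timely.
Step 4: the window is 19–48 days after Jul 1, 2001 (end of the 30-day objection period, which began when the non-exempt records are produced on Jun 1, 2001), so Jul 20, 2001 through Aug 18, 2001; done Aug 9, 2001, which is between those dates.
Step 5: 7 days after Aug 9, 2001 (when the exemption log is issued) is Aug 16, 2001; completed Aug 10, 2001, before the deadline.
Step 6: 7 days after Aug 16, 2001 (end of the 6-day hold period, which began when third parties are notified on Aug 10, 2001) is Aug 23, 2001; completed Aug 22, 2001, before the deadline.
Step 7: the window is 7–46 days after Aug 10, 2001 (when third parties are notified), so Aug 17, 2001 through Sep 25, 2001; Sep 30, 2001 is 5 days past the end of the window.
The analysis stops there.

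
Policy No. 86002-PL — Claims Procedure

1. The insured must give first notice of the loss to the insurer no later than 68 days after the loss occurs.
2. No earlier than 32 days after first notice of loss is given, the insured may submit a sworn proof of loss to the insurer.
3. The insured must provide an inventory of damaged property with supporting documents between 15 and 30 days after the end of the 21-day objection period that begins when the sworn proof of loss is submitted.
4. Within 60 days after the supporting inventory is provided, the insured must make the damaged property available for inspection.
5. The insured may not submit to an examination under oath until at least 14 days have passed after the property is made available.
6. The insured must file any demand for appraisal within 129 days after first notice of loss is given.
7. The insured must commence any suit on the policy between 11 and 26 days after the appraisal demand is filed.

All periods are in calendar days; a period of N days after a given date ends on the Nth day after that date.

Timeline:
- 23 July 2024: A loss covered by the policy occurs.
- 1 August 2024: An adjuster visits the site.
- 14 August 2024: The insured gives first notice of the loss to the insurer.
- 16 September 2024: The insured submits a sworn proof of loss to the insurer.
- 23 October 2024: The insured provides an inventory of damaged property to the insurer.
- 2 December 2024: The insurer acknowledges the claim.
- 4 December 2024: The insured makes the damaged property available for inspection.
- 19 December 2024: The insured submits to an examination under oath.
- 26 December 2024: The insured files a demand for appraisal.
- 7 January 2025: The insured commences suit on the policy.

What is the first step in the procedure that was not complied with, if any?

Step 1: 68 days after 23 July 2024 (when the loss occurs) is 29 September 2024; done 14 August 2024 — timely.
Step 2: the earliest permitted date is 32 days after 14 August 2024 (when first notice of loss is given), i.e. 15 September 2024; done 16 September 2024, after the minimum wait.
Step 3: the window is 15–30 days after 7 October 2024 (end of the 21-day objection period, which began when the sworn proof of loss is submitted on 16 September 2024), so 22 October 2024 through 6 November 2024; done 23 October 2024 — within the window.
Step 4: 60 days after 23 October 2024 (when the supporting inventory is provided) is 22 December 2024; 4 December 2024 is within that limit.
Step 5: the earliest permitted date is 14 days after 4 December 2024 (when the property is made available), i.e. 18 December 2024; done 19 December 2024, after the minimum wait.
Step 6: 129 days after 14 August 2024 (when first notice of loss is given) is 21 December 2024; not done until 26 December 2024, 5 days after the deadline.

Step 6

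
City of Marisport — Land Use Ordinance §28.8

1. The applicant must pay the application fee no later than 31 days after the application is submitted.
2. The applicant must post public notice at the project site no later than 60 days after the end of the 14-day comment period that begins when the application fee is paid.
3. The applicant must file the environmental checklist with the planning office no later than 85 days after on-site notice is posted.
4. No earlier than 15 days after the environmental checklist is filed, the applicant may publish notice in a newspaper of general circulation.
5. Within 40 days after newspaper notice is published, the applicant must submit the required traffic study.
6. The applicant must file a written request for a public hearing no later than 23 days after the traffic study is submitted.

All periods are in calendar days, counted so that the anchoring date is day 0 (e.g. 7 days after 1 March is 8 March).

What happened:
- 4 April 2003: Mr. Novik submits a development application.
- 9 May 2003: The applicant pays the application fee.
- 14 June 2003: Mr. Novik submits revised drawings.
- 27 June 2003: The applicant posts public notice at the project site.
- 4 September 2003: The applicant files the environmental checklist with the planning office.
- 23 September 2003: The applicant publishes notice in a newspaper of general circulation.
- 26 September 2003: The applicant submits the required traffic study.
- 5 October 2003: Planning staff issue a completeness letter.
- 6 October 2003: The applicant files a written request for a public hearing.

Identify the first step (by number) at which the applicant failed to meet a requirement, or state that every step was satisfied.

Step 1: 31 days after 4 April 2003 (when the application is submitted) is 5 May 2003; 9 May 2003 misses that deadline by 4 days.
The procedure was therefore not followed at step 1.

Step 1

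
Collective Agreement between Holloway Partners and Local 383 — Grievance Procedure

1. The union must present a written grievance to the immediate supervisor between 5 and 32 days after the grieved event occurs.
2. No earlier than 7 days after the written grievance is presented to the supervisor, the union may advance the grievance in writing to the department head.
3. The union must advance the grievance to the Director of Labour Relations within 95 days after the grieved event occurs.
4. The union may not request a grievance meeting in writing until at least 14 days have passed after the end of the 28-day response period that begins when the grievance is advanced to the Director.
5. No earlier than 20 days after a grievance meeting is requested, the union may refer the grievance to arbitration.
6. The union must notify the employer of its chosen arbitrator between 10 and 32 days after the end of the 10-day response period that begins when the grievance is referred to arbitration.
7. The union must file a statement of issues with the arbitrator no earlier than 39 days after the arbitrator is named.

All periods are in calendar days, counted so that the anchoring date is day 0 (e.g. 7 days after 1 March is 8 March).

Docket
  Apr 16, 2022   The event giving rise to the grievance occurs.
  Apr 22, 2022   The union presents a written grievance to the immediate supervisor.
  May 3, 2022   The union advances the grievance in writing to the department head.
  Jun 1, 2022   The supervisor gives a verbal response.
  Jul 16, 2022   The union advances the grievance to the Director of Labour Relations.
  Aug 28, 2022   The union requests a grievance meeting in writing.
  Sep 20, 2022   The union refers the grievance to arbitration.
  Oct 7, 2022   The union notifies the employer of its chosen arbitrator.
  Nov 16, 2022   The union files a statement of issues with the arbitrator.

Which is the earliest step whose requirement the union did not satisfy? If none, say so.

(1) the permitted window runs from Apr 16, 2022 + 5 = Apr 21, 2022 to Apr 16, 2022 + 32 = May 18, 2022; Apr 22, 2022 falls inside that range.
(2) permitted from Apr 22, 2022 + 7 days = Apr 29, 2022 onward; done May 3, 2022, after the minimum wait.
(3) due by Apr 16, 2022 + 95 days = Jul 20, 2022; done Jul 16, 2022 — timely.
(4) permitted from Aug 13, 2022 + 14 days = Aug 27, 2022 onward; done Aug 28, 2022 — permitted.
(5) permitted from Aug 28, 2022 + 20 days = Sep 17, 2022 onward; done Sep 20, 2022, after the minimum wait.
(6) the permitted window runs from Sep 30, 2022 + 10 = Oct 10, 2022 to Sep 30, 2022 + 32 = Nov 1, 2022; done Oct 7, 2022 — 3 days before the window opened.

Step 6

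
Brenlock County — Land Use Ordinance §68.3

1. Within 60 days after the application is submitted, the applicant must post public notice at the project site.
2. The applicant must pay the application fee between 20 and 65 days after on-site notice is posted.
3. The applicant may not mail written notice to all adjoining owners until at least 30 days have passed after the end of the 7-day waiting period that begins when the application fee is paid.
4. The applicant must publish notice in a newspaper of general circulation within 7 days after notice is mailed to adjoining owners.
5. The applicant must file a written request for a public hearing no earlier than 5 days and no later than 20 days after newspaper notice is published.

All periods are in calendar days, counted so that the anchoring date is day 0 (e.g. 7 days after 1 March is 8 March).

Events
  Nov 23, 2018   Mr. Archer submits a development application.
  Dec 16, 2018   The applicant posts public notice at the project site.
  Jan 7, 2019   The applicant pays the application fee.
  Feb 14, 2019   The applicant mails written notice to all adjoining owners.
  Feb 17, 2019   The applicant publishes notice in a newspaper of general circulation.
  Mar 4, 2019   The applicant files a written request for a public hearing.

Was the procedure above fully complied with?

Yes

(1) due by Nov 23, 2018 + 60 days = Jan 22, 2019; completed Dec 16, 2018, before the deadline.
(2) the permitted window runs from Dec 16, 2018 + 20 = Jan 5, 2019 to Dec 16, 2018 + 65 = Feb 19, 2019; done Jan 7, 2019 — within the window.
(3) permitted from Jan 14, 2019 + 30 days = Feb 13, 2019 onward; done Feb 14, 2019, after the minimum wait.
(4) due by Feb 14, 2019 + 7 days = Feb 21, 2019; Feb 17, 2019 is within that limit.
(5) the permitted window runs from Feb 17, 2019 + 5 = Feb 22, 2019 to Feb 17, 2019 + 20 = Mar 9, 2019; Mar 4, 2019 falls inside that range.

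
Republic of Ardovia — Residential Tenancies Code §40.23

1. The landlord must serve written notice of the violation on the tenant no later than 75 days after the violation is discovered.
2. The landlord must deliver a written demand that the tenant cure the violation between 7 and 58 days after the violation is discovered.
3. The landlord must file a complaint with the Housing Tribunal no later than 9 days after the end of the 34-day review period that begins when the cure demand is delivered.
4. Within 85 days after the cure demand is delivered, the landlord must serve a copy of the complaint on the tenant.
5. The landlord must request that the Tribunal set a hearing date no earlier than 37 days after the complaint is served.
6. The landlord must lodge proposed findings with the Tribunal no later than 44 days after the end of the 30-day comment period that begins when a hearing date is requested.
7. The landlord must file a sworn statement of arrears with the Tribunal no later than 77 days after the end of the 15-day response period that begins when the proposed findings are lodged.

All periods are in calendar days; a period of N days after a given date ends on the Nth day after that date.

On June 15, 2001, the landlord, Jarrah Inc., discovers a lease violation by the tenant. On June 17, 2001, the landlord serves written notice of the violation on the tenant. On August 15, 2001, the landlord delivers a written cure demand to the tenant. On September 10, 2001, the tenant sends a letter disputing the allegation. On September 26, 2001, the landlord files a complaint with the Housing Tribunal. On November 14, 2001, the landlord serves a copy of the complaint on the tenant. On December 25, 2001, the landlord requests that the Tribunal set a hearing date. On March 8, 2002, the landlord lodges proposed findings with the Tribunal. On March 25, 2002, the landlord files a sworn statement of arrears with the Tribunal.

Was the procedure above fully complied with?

Step 1 — counting 75 days from June 15, 2001 (when the violation is discovered) gives a deadline of August 29, 2001; done June 17, 2001 — timely.
Step 2 — 7 and 58 days from June 15, 2001 (when the violation is discovered) are June 22, 2001 and August 12, 2001 respectively; done August 15, 2001 — 3 days after the window closed.
Later steps need not be reached.

No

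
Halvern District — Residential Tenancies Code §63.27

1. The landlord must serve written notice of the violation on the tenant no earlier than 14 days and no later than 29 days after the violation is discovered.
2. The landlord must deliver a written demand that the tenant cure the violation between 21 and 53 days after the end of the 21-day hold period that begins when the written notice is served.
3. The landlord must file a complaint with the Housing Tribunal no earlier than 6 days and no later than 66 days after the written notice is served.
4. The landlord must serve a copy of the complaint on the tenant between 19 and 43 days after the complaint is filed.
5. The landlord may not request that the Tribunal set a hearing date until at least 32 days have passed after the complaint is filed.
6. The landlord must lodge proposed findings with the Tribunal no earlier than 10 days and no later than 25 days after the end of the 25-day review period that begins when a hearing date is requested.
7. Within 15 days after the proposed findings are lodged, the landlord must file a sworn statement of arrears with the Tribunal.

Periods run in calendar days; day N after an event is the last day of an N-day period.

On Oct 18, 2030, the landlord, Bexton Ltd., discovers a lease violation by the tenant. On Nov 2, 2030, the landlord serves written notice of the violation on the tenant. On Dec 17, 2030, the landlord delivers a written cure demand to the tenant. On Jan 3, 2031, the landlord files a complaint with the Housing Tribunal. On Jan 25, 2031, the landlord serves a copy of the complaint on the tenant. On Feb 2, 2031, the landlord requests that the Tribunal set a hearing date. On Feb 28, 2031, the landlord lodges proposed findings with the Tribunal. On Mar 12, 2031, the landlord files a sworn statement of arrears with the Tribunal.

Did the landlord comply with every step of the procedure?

No

Step 1 — 14 and 29 days from Oct 18, 2030 (when the violation is discovered) are Nov 1, 2030 and Nov 16, 2030 respectively; Nov 2, 2030 falls inside that range.
Step 2 — 21 and 53 days from Nov 23, 2030 (end of the 21-day hold period, which began when the written notice is served on Nov 2, 2030) are Dec 14, 2030 and Jan 15, 2031 respectively; done Dec 17, 2030 — within the window.
Step 3 — 6 and 66 days from Nov 2, 2030 (when the written notice is served) are Nov 8, 2030 and Jan 7, 2031 respectively; done Jan 3, 2031, which is between those dates.
Step 4 — 19 and 43 days from Jan 3, 2031 (when the complaint is filed) are Jan 22, 2031 and Feb 15, 2031 respectively; done Jan 25, 2031, which is between those dates.
Step 5 — must wait 32 days from Jan 3, 2031 (when the complaint is filed), so not before Feb 4, 2031; acted on Feb 2, 2031, 2 days prematurely.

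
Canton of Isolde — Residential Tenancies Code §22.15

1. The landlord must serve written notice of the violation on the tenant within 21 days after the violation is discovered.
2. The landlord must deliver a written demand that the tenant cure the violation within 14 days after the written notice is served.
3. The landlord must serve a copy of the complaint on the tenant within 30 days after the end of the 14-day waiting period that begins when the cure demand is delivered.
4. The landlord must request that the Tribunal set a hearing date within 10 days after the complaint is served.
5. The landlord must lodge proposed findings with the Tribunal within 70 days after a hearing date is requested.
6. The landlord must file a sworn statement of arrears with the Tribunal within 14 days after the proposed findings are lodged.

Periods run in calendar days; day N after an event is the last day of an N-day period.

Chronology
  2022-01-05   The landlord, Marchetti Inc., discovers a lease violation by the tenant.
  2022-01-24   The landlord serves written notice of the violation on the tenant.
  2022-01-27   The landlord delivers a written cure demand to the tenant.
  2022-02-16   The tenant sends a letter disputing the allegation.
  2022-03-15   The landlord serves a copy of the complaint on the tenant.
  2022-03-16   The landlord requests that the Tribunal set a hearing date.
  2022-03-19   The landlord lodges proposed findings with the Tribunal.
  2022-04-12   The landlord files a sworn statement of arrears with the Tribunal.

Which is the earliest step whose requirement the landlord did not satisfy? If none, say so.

Step 3

(1) due by 2022-01-05 + 21 days = 2022-01-26; 2022-01-24 is within that limit.
(2) due by 2022-01-24 + 14 days = 2022-02-07; 2022-01-27 is within that limit.
(3) due by 2022-02-10 + 30 days = 2022-03-12; not done until 2022-03-15, 3 days after the deadline.
No need to go further; step 3 was not satisfied.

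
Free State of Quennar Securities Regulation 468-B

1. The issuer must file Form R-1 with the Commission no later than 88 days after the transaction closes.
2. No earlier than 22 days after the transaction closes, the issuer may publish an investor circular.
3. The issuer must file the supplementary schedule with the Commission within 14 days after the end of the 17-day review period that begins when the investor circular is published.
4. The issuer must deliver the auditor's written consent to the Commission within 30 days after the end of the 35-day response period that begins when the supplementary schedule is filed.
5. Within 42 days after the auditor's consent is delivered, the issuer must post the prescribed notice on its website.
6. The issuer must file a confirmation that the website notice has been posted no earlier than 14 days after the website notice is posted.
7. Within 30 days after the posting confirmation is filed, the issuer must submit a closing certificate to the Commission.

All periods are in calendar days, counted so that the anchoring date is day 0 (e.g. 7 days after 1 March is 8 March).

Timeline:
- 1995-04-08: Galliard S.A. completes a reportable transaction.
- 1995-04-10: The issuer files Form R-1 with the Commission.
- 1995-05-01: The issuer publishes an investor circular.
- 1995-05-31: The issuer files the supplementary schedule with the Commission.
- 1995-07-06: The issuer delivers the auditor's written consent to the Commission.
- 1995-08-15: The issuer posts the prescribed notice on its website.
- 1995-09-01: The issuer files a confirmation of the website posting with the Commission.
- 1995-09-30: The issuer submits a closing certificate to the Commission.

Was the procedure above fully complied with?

Yes

(1) due by 1995-04-08 + 88 days = 1995-07-05; done 1995-04-10 — timely.
(2) permitted from 1995-04-08 + 22 days = 1995-04-30 onward; 1995-05-01 is on or after that date.
(3) due by 1995-05-18 + 14 days = 1995-06-01; 1995-05-31 is within that limit.
(4) due by 1995-07-05 + 30 days = 1995-08-04; completed 1995-07-06, before the deadline.
(5) due by 1995-07-06 + 42 days = 1995-08-17; 1995-08-15 is within that limit.
(6) permitted from 1995-08-15 + 14 days = 1995-08-29 onward; done 1995-09-01 — permitted.
(7) due by 1995-09-01 + 30 days = 1995-10-01; completed 1995-09-30, before the deadline.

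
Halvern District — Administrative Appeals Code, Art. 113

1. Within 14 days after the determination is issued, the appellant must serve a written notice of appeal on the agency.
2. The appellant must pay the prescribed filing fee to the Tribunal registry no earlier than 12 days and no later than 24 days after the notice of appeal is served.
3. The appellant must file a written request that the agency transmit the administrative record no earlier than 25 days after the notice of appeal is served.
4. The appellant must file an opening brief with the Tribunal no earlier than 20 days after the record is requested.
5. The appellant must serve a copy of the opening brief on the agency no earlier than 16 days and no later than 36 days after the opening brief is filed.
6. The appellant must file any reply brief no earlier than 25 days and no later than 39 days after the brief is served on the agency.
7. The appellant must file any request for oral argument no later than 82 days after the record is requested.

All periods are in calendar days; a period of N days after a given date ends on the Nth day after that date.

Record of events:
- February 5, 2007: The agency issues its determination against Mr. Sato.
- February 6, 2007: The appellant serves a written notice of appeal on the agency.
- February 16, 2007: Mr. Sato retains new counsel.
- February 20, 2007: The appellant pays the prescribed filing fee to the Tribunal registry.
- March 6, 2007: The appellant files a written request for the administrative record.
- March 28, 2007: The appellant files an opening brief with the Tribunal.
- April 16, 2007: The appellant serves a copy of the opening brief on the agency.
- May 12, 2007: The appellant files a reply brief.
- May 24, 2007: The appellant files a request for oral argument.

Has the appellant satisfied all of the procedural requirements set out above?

Yes

Step 1 — counting 14 days from February 5, 2007 (when the determination is issued) gives a deadline of February 19, 2007; completed February 6, 2007, before the deadline.
Step 2 — 12 and 24 days from February 6, 2007 (when the notice of appeal is served) are February 18, 2007 and March 2, 2007 respectively; done February 20, 2007 — within the window.
Step 3 — must wait 25 days from February 6, 2007 (when the notice of appeal is served), so not before March 3, 2007; done March 6, 2007 — permitted.
Step 4 — must wait 20 days from March 6, 2007 (when the record is requested), so not before March 26, 2007; done March 28, 2007 — permitted.
Step 5 — 16 and 36 days from March 28, 2007 (when the opening brief is filed) are April 13, 2007 and May 3, 2007 respectively; done April 16, 2007, which is between those dates.
Step 6 — 25 and 39 days from April 16, 2007 (when the brief is served on the agency) are May 11, 2007 and May 25, 2007 respectively; done May 12, 2007 — within the window.
Step 7 — counting 82 days from March 6, 2007 (when the record is requested) gives a deadline of May 27, 2007; done May 24, 2007 — timely.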